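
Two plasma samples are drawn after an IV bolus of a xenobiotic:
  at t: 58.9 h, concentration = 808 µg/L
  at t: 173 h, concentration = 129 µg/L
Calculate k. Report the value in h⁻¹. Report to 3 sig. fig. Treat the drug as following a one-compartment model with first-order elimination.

0.0161 h⁻¹

k = ln(C₁/C₂) / (t₂ − t₁) = ln(808/129) / (173 − 58.9)
  = 1.835 / 114.1 = 0.01608 h⁻¹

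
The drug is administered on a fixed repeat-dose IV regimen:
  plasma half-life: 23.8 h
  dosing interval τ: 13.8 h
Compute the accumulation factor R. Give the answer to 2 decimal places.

3.02

k = ln2 / t½ = 0.693147 / 23.8 = 0.02912 h⁻¹
e^(−kτ) = e^(−0.02912 × 13.8) = 0.6691
Accumulation ratio R = 1 / (1 − e^(−kτ)) = 1 / (1 − 0.6691) = 3.022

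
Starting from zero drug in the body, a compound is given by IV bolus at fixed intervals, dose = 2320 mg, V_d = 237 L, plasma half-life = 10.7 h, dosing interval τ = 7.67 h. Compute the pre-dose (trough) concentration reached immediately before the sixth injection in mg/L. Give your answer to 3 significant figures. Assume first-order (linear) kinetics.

C₀ per dose = Dose / Vd = 2320 / 237 = 9.789 mg/L
k = ln2 / t½ = 0.693147 / 10.7 = 0.06478 h⁻¹
Fraction remaining after one interval: r = e^(−kτ) = e^(−0.06478 × 7.67) = 0.6084
Before dose 6, 5 doses have been given (aged 1τ, 2τ, 3τ, 4τ, 5τ).
C_trough = C₀ × (r + r² + … + r^5) = C₀ × r(1−r^5)/(1−r)
        = 9.789 × 0.6084 × (1 − 0.08336) / (1 − 0.6084) = 13.94 mg/L

13.9 mg/L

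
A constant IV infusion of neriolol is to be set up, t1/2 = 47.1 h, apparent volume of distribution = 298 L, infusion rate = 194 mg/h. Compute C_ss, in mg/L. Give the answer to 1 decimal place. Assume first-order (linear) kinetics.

44.2 mg/L

k = ln2 / t½ = 0.693147 / 47.1 = 0.01472 h⁻¹
CL = k × Vd = 0.01472 × 298 = 4.387 L/h
At steady state Css = R₀ / CL = 194 / 4.387 = 44.22 mg/L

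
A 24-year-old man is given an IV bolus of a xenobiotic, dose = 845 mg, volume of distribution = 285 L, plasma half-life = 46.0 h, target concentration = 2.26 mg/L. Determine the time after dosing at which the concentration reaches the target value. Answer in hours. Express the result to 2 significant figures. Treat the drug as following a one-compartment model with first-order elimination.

C₀ = Dose / Vd = 845.0 / 285 = 2.965 mg/L
k = ln2 / t½ = 0.693147 / 46.0 = 0.01507 h⁻¹
t = ln(C₀ / C) / k = ln(2.965 / 2.26) / 0.01507
  = ln(1.312) / 0.01507 = 0.2716 / 0.01507 = 18.02 h

18 h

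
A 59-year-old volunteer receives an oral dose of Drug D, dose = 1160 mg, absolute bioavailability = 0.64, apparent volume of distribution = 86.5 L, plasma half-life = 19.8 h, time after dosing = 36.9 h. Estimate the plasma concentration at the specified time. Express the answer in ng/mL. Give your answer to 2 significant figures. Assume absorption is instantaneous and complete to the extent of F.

2400 ng/mL

Amount reaching circulation = F × Dose = 0.64 × 1160 = 742.4 mg
C₀ = F·Dose / Vd = 742.4 / 86.5 = 8.583 mg/L
k = ln2 / t½ = 0.693147 / 19.8 = 0.03501 h⁻¹
C = C₀ · e^(−k·t) = 8.583 × e^(−0.03501 × 36.9)
  = 8.583 × 0.2748 = 2.359 mg/L
Convert: 2.359 mg/L × 1000 = 2359 ng/mL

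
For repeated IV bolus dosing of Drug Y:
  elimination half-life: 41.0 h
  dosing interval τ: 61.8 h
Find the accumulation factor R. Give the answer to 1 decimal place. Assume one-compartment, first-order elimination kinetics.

1.5

k = ln2 / t½ = 0.693147 / 41.0 = 0.01691 h⁻¹
e^(−kτ) = e^(−0.01691 × 61.8) = 0.3517
Accumulation ratio R = 1 / (1 − e^(−kτ)) = 1 / (1 − 0.3517) = 1.542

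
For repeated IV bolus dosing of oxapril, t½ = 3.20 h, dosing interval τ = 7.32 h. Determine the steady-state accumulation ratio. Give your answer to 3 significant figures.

1.26

k = ln2 / t½ = 0.693147 / 3.20 = 0.2166 h⁻¹
e^(−kτ) = e^(−0.2166 × 7.32) = 0.2048
Accumulation ratio R = 1 / (1 − e^(−kτ)) = 1 / (1 − 0.2048) = 1.258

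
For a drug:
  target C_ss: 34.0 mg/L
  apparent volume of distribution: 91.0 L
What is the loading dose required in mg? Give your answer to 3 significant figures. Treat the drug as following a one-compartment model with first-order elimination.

3090 mg

LD = Css × Vd = 34.0 × 91.0 = 3094 mg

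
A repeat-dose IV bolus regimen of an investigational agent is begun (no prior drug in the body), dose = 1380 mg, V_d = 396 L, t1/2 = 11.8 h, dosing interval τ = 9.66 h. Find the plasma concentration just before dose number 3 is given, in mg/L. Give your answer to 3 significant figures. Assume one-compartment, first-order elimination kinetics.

3.10 mg/L

C₀ per dose = Dose / Vd = 1380 / 396 = 3.485 mg/L
k = ln2 / t½ = 0.693147 / 11.8 = 0.05874 h⁻¹
Fraction remaining after one interval: r = e^(−kτ) = e^(−0.05874 × 9.66) = 0.5670
Before dose 3, 2 doses have been given (aged 1τ, 2τ).
C_trough = C₀ × (r + r²) = 3.485 × (0.5670 + 0.3215) = 3.096 mg/L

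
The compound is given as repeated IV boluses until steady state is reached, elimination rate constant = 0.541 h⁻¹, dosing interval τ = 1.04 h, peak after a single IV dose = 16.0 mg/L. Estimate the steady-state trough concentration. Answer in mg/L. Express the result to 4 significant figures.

e^(−kτ) = e^(−0.5410 × 1.04) = 0.5697
Accumulation ratio R = 1 / (1 − e^(−kτ)) = 1 / (1 − 0.5697) = 2.324
Steady-state trough = C₀ × R × e^(−kτ) = 16.0 × 2.324 × 0.5697 = 21.18 mg/L

21.18 mg/L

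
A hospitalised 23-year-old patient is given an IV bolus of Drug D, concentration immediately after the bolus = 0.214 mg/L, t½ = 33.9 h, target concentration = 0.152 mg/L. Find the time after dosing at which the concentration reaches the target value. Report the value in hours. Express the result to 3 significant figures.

k = ln2 / t½ = 0.693147 / 33.9 = 0.02045 h⁻¹
t = ln(C₀ / C) / k = ln(0.2140 / 0.152) / 0.02045
  = ln(1.408) / 0.02045 = 0.3422 / 0.02045 = 16.73 h

16.7 h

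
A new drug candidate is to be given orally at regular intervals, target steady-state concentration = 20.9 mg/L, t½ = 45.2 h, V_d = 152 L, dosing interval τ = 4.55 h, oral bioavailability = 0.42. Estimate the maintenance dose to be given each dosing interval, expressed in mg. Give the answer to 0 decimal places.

528 mg

k = ln2 / t½ = 0.693147 / 45.2 = 0.01534 h⁻¹
CL = k × Vd = 0.01534 × 152 = 2.332 L/h
At steady state, F × (Dose/τ) = Css × CL.
Dose = Css × CL × τ / F = 20.9 × 2.332 × 4.55 / 0.42 = 528.0 mg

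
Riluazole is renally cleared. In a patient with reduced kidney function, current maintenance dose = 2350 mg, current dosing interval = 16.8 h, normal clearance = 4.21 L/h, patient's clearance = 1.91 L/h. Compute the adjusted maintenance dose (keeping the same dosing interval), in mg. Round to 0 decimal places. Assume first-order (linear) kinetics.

1066 mg

To keep the same average steady-state level, dosing rate must scale with clearance.
CL ratio = 1.91 / 4.21 = 0.4537
New dose (same interval) = 2350 × 0.4537 = 1066 mg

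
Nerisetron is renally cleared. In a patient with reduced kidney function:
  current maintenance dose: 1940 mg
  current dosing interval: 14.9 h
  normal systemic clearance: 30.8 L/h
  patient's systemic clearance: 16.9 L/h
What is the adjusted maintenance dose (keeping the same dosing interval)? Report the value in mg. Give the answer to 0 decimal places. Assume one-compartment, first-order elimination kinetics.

To keep the same average steady-state level, dosing rate must scale with clearance.
CL ratio = 16.9 / 30.8 = 0.5487
New dose (same interval) = 1940 × 0.5487 = 1064 mg

1064 mg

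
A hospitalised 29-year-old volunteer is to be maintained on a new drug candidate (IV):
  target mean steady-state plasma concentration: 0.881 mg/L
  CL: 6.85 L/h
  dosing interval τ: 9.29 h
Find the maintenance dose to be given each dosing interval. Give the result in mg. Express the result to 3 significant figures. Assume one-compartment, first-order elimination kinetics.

At steady state, Dose/τ = Css × CL.
Dose = Css × CL × τ = 0.881 × 6.850 × 9.29 = 56.06 mg

56.1 mg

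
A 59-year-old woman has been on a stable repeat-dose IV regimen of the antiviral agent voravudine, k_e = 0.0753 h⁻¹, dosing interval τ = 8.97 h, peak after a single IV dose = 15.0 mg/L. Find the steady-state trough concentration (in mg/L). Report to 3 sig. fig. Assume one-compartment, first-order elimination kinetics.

e^(−kτ) = e^(−0.07530 × 8.97) = 0.5089
Accumulation ratio R = 1 / (1 − e^(−kτ)) = 1 / (1 − 0.5089) = 2.036
Steady-state trough = C₀ × R × e^(−kτ) = 15.0 × 2.036 × 0.5089 = 15.54 mg/L

15.5 mg/L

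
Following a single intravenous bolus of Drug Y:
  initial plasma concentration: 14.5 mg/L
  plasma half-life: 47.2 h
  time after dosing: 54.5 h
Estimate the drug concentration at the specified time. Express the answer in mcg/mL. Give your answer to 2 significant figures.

k = ln2 / t½ = 0.693147 / 47.2 = 0.01469 h⁻¹
C = C₀ · e^(−k·t) = 14.50 × e^(−0.01469 × 54.5)
  = 14.50 × 0.4491 = 6.512 mg/L
(6.512 mg/L = 6.512 mcg/mL)

6.5 mcg/mL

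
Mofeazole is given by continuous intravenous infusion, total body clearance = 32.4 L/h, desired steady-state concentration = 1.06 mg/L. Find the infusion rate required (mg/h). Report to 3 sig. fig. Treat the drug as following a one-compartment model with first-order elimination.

At steady state, infusion rate R₀ = Css × CL = 1.06 × 32.40 = 34.34 mg/h

34.3 mg/h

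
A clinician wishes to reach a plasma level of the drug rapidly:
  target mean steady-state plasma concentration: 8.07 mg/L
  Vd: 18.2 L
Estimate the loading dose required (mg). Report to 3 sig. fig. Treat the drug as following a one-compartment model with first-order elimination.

147 mg

LD = Css × Vd = 8.07 × 18.2 = 146.9 mg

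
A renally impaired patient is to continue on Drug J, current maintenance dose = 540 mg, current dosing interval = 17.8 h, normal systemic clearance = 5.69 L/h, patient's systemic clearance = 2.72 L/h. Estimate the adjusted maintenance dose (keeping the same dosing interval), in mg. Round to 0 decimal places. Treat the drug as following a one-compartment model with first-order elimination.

258 mg

To keep the same average steady-state level, dosing rate must scale with clearance.
CL ratio = 2.72 / 5.69 = 0.4780
New dose (same interval) = 540 × 0.4780 = 258.1 mg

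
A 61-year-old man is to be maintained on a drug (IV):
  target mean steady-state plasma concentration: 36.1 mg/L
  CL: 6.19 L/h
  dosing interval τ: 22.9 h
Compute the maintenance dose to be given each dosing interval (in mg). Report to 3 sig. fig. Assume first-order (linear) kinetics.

5120 mg

At steady state, Dose/τ = Css × CL.
Dose = Css × CL × τ = 36.1 × 6.190 × 22.9 = 5117 mg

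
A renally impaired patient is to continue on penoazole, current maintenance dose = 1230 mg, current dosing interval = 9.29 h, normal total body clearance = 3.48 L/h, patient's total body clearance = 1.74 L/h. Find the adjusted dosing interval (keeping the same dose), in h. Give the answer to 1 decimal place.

18.6 h

To keep the same average steady-state level, dosing rate must scale with clearance.
CL ratio = 1.74 / 3.48 = 0.5000
New interval (same dose) = 9.29 / 0.5000 = 18.58 h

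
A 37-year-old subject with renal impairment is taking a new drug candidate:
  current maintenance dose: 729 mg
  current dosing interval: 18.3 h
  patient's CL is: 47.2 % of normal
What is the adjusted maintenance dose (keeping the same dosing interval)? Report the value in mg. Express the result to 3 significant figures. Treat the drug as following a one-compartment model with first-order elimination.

To keep the same average steady-state level, dosing rate must scale with clearance.
CL ratio = 47.2 / 100 = 0.4720
New dose (same interval) = 729 × 0.4720 = 344.1 mg

344 mg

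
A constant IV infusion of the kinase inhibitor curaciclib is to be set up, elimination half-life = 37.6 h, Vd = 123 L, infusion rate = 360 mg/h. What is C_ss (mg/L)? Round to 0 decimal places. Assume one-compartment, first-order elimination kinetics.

159 mg/L

k = ln2 / t½ = 0.693147 / 37.6 = 0.01843 h⁻¹
CL = k × Vd = 0.01843 × 123 = 2.267 L/h
At steady state Css = R₀ / CL = 360 / 2.267 = 158.8 mg/L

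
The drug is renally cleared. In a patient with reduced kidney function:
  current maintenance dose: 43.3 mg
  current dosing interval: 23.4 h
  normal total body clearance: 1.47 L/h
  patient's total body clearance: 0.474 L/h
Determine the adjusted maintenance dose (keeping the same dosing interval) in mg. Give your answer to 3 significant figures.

To keep the same average steady-state level, dosing rate must scale with clearance.
CL ratio = 0.474 / 1.47 = 0.3224
New dose (same interval) = 43.3 × 0.3224 = 13.96 mg

14.0 mg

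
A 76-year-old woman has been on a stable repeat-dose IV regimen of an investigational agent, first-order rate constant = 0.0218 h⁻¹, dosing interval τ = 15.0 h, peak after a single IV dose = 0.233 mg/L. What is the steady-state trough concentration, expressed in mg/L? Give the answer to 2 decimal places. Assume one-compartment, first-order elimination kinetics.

0.60 mg/L

e^(−kτ) = e^(−0.02180 × 15.0) = 0.7211
Accumulation ratio R = 1 / (1 − e^(−kτ)) = 1 / (1 − 0.7211) = 3.586
Steady-state trough = C₀ × R × e^(−kτ) = 0.233 × 3.586 × 0.7211 = 0.6025 mg/L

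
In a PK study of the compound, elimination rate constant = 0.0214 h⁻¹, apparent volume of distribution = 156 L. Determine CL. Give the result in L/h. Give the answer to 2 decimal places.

CL = k × Vd = 0.0214 × 156 = 3.338 L/h

3.34 L/h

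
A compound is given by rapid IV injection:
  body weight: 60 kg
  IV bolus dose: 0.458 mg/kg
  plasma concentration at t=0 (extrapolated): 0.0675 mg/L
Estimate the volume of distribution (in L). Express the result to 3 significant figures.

407 L

Dose = 0.458 × 60 = 27.48 mg
Vd = Dose / C₀ = 27.48 / 0.0675 = 407.1 L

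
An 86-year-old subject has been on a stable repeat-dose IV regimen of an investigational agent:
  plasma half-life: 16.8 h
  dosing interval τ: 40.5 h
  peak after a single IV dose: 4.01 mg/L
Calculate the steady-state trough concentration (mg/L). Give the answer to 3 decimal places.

0.929 mg/L

k = ln2 / t½ = 0.693147 / 16.8 = 0.04126 h⁻¹
e^(−kτ) = e^(−0.04126 × 40.5) = 0.1881
Accumulation ratio R = 1 / (1 − e^(−kτ)) = 1 / (1 − 0.1881) = 1.232
Steady-state trough = C₀ × R × e^(−kτ) = 4.01 × 1.232 × 0.1881 = 0.9293 mg/L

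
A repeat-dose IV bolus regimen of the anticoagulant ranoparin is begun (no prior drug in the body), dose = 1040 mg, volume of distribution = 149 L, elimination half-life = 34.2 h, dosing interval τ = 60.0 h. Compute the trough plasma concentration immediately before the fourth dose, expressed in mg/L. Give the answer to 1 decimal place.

C₀ per dose = Dose / Vd = 1040 / 149 = 6.980 mg/L
k = ln2 / t½ = 0.693147 / 34.2 = 0.02027 h⁻¹
Fraction remaining after one interval: r = e^(−kτ) = e^(−0.02027 × 60.0) = 0.2964
Before dose 4, 3 doses have been given (aged 1τ, 2τ, 3τ).
C_trough = C₀ × (r + r² + … + r^3) = C₀ × r(1−r^3)/(1−r)
        = 6.980 × 0.2964 × (1 − 0.02604) / (1 − 0.2964) = 2.864 mg/L

2.9 mg/L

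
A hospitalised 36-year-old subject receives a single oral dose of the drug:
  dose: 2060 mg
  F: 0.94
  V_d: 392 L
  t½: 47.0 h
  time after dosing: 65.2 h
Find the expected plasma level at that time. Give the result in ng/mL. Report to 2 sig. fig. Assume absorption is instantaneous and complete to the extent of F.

Amount reaching circulation = F × Dose = 0.94 × 2060 = 1936 mg
C₀ = F·Dose / Vd = 1936 / 392 = 4.939 mg/L
k = ln2 / t½ = 0.693147 / 47.0 = 0.01475 h⁻¹
C = C₀ · e^(−k·t) = 4.939 × e^(−0.01475 × 65.2)
  = 4.939 × 0.3822 = 1.888 mg/L
Convert: 1.888 mg/L × 1000 = 1888 ng/mL

1900 ng/mL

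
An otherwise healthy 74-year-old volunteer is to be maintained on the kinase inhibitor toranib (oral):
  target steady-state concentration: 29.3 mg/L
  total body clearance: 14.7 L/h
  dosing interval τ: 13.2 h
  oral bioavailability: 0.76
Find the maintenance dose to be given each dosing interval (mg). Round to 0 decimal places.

7481 mg

At steady state, F × (Dose/τ) = Css × CL.
Dose = Css × CL × τ / F = 29.3 × 14.70 × 13.2 / 0.76 = 7481 mg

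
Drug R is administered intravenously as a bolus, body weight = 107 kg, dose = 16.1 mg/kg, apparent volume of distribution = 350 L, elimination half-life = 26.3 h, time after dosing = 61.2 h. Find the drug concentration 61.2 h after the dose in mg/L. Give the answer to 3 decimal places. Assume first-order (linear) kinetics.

0.981 mg/L

Total dose = 16.1 × 107 = 1723 mg
C₀ = Dose / Vd = 1723 / 350 = 4.923 mg/L
k = ln2 / t½ = 0.693147 / 26.3 = 0.02636 h⁻¹
C = C₀ · e^(−k·t) = 4.923 × e^(−0.02636 × 61.2)
  = 4.923 × 0.1992 = 0.9807 mg/L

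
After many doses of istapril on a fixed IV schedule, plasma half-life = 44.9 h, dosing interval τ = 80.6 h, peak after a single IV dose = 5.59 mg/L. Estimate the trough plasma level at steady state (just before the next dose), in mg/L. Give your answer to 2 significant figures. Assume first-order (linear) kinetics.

k = ln2 / t½ = 0.693147 / 44.9 = 0.01544 h⁻¹
e^(−kτ) = e^(−0.01544 × 80.6) = 0.2881
Accumulation ratio R = 1 / (1 − e^(−kτ)) = 1 / (1 − 0.2881) = 1.405
Steady-state trough = C₀ × R × e^(−kτ) = 5.59 × 1.405 × 0.2881 = 2.263 mg/L

2.3 mg/L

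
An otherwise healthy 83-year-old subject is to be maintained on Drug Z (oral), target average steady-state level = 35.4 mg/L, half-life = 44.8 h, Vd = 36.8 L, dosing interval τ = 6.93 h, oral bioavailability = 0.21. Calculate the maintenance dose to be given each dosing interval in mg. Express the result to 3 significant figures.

665 mg

k = ln2 / t½ = 0.693147 / 44.8 = 0.01547 h⁻¹
CL = k × Vd = 0.01547 × 36.8 = 0.5693 L/h
At steady state, F × (Dose/τ) = Css × CL.
Dose = Css × CL × τ / F = 35.4 × 0.5693 × 6.93 / 0.21 = 665.1 mg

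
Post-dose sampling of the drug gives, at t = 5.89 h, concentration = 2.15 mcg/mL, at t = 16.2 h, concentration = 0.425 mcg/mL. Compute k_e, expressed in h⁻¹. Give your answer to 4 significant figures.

0.1572 h⁻¹

k = ln(C₁/C₂) / (t₂ − t₁) = ln(2.15/0.425) / (16.2 − 5.89)
  = 1.621 / 10.31 = 0.1572 h⁻¹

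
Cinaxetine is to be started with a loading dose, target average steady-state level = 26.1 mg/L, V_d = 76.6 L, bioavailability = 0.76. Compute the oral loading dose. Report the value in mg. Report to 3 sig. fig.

2630 mg

LD = Css × Vd / F = 26.1 × 76.6 / 0.76 = 2631 mg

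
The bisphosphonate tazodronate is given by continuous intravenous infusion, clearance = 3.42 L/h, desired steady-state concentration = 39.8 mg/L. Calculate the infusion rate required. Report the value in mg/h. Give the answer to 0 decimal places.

136 mg/h

At steady state, infusion rate R₀ = Css × CL = 39.8 × 3.420 = 136.1 mg/h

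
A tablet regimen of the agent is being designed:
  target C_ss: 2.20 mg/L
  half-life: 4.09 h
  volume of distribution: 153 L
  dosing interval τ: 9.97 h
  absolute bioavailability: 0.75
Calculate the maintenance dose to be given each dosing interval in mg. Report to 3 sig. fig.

k = ln2 / t½ = 0.693147 / 4.09 = 0.1695 h⁻¹
CL = k × Vd = 0.1695 × 153 = 25.93 L/h
At steady state, F × (Dose/τ) = Css × CL.
Dose = Css × CL × τ / F = 2.20 × 25.93 × 9.97 / 0.75 = 758.3 mg

758 mg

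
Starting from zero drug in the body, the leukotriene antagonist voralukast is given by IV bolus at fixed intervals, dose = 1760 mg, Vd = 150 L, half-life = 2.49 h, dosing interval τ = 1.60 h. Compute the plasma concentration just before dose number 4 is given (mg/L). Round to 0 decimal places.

15 mg/L

C₀ per dose = Dose / Vd = 1760 / 150 = 11.73 mg/L
k = ln2 / t½ = 0.693147 / 2.49 = 0.2784 h⁻¹
Fraction remaining after one interval: r = e^(−kτ) = e^(−0.2784 × 1.60) = 0.6405
Before dose 4, 3 doses have been given (aged 1τ, 2τ, 3τ).
C_trough = C₀ × (r + r² + … + r^3) = C₀ × r(1−r^3)/(1−r)
        = 11.73 × 0.6405 × (1 − 0.2628) / (1 − 0.6405) = 15.41 mg/L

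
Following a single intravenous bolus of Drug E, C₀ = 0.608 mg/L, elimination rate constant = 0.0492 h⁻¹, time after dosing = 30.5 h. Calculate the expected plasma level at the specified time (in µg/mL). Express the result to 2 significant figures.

C = C₀ · e^(−k·t) = 0.6080 × e^(−0.04920 × 30.5)
  = 0.6080 × 0.2230 = 0.1356 mg/L
(0.1356 mg/L = 0.1356 µg/mL)

0.14 µg/mL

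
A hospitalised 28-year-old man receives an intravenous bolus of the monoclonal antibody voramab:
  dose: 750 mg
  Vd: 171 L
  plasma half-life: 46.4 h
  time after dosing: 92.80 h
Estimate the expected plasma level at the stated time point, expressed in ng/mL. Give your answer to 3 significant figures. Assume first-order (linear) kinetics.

C₀ = Dose / Vd = 750.0 / 171 = 4.386 mg/L
k = ln2 / t½ = 0.693147 / 46.4 = 0.01494 h⁻¹
t / t½ = 92.80 / 46.4 = 2 half-lives
C = C₀ × (1/2)^2 = 4.386 × 0.2500 = 1.097 mg/L
Convert: 1.097 mg/L × 1000 = 1097 ng/mL

1100 ng/mL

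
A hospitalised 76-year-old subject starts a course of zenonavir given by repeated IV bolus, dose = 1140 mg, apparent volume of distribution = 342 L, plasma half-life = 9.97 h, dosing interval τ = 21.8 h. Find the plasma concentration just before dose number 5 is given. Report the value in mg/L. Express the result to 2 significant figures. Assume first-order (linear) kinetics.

C₀ per dose = Dose / Vd = 1140 / 342 = 3.333 mg/L
k = ln2 / t½ = 0.693147 / 9.97 = 0.06952 h⁻¹
Fraction remaining after one interval: r = e^(−kτ) = e^(−0.06952 × 21.8) = 0.2197
Before dose 5, 4 doses have been given (aged 1τ, 2τ, 3τ, 4τ).
C_trough = C₀ × (r + r² + … + r^4) = C₀ × r(1−r^4)/(1−r)
        = 3.333 × 0.2197 × (1 − 0.002330) / (1 − 0.2197) = 0.9362 mg/L

0.94 mg/L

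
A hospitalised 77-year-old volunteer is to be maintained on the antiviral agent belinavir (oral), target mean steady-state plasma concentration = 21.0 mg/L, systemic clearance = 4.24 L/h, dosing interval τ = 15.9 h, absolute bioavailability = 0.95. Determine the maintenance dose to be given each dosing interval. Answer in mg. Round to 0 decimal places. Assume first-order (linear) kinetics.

At steady state, F × (Dose/τ) = Css × CL.
Dose = Css × CL × τ / F = 21.0 × 4.240 × 15.9 / 0.95 = 1490 mg

1490 mg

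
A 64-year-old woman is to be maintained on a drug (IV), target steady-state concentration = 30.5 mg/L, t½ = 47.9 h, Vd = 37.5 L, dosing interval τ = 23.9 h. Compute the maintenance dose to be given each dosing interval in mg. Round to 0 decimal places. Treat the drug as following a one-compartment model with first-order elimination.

396 mg

k = ln2 / t½ = 0.693147 / 47.9 = 0.01447 h⁻¹
CL = k × Vd = 0.01447 × 37.5 = 0.5426 L/h
At steady state, Dose/τ = Css × CL.
Dose = Css × CL × τ = 30.5 × 0.5426 × 23.9 = 395.5 mg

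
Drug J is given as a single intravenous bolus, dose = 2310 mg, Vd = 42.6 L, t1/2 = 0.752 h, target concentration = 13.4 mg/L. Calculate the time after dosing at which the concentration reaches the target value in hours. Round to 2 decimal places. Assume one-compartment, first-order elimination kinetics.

1.52 h

C₀ = Dose / Vd = 2310 / 42.6 = 54.23 mg/L
k = ln2 / t½ = 0.693147 / 0.752 = 0.9217 h⁻¹
t = ln(C₀ / C) / k = ln(54.23 / 13.4) / 0.9217
  = ln(4.047) / 0.9217 = 1.398 / 0.9217 = 1.517 h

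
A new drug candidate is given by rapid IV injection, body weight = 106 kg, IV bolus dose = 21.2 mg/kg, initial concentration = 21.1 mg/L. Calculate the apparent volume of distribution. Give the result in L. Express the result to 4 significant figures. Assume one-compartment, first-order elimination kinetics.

Dose = 21.2 × 106 = 2247 mg
Vd = Dose / C₀ = 2247 / 21.1 = 106.5 L

106.5 L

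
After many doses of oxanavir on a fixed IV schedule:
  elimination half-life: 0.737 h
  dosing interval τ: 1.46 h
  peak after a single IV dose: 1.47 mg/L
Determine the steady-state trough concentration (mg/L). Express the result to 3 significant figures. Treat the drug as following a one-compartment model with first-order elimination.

k = ln2 / t½ = 0.693147 / 0.737 = 0.9405 h⁻¹
e^(−kτ) = e^(−0.9405 × 1.46) = 0.2533
Accumulation ratio R = 1 / (1 − e^(−kτ)) = 1 / (1 − 0.2533) = 1.339
Steady-state trough = C₀ × R × e^(−kτ) = 1.47 × 1.339 × 0.2533 = 0.4986 mg/L

0.499 mg/L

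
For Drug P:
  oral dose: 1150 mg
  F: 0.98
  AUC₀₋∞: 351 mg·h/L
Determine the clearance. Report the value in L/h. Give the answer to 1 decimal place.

CL = F·Dose / AUC = 0.98 × 1150 / 351 = 3.211 L/h

3.2 L/h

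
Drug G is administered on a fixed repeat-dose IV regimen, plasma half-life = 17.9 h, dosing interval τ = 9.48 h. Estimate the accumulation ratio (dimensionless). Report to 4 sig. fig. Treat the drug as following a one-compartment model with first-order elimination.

k = ln2 / t½ = 0.693147 / 17.9 = 0.03872 h⁻¹
e^(−kτ) = e^(−0.03872 × 9.48) = 0.6928
Accumulation ratio R = 1 / (1 − e^(−kτ)) = 1 / (1 − 0.6928) = 3.255

3.255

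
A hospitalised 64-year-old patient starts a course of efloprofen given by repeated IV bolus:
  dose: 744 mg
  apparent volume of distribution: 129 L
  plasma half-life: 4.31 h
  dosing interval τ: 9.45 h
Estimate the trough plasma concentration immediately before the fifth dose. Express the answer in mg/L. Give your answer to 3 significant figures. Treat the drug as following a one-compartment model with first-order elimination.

1.61 mg/L

C₀ per dose = Dose / Vd = 744 / 129 = 5.767 mg/L
k = ln2 / t½ = 0.693147 / 4.31 = 0.1608 h⁻¹
Fraction remaining after one interval: r = e^(−kτ) = e^(−0.1608 × 9.45) = 0.2188
Before dose 5, 4 doses have been given (aged 1τ, 2τ, 3τ, 4τ).
C_trough = C₀ × (r + r² + … + r^4) = C₀ × r(1−r^4)/(1−r)
        = 5.767 × 0.2188 × (1 − 0.002292) / (1 − 0.2188) = 1.612 mg/L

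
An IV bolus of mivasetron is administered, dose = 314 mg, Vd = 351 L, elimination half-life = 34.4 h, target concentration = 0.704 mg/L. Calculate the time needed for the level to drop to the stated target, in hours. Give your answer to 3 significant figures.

C₀ = Dose / Vd = 314.0 / 351 = 0.8946 mg/L
k = ln2 / t½ = 0.693147 / 34.4 = 0.02015 h⁻¹
t = ln(C₀ / C) / k = ln(0.8946 / 0.704) / 0.02015
  = ln(1.271) / 0.02015 = 0.2398 / 0.02015 = 11.90 h

11.9 h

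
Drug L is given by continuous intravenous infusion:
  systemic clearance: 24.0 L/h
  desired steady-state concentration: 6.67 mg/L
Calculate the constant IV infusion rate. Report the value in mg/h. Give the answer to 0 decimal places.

At steady state, infusion rate R₀ = Css × CL = 6.67 × 24.00 = 160.1 mg/h

160 mg/h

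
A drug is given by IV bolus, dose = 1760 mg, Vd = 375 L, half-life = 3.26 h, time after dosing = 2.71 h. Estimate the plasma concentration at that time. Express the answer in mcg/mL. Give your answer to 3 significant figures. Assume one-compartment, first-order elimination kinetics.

2.64 mcg/mL

C₀ = Dose / Vd = 1760 / 375 = 4.693 mg/L
k = ln2 / t½ = 0.693147 / 3.26 = 0.2126 h⁻¹
C = C₀ · e^(−k·t) = 4.693 × e^(−0.2126 × 2.71)
  = 4.693 × 0.5621 = 2.638 mg/L
(2.638 mg/L = 2.638 mcg/mL)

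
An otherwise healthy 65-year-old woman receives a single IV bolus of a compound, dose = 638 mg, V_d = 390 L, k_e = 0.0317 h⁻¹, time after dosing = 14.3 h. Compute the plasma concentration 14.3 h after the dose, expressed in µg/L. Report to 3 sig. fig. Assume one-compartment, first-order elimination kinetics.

C₀ = Dose / Vd = 638.0 / 390 = 1.636 mg/L
C = C₀ · e^(−k·t) = 1.636 × e^(−0.03170 × 14.3)
  = 1.636 × 0.6355 = 1.040 mg/L
Convert: 1.040 mg/L × 1000 = 1040 µg/L

1040 µg/L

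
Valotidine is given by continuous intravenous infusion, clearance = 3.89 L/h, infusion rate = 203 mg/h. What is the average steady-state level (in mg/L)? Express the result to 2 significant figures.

At steady state Css = R₀ / CL = 203 / 3.890 = 52.19 mg/L

52 mg/L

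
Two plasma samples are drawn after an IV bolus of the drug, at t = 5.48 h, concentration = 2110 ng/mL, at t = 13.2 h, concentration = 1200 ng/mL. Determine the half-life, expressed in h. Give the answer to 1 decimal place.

9.5 h

k = ln(C₁/C₂) / (t₂ − t₁) = ln(2110/1200) / (13.2 − 5.48)
  = 0.5644 / 7.720 = 0.07311 h⁻¹
t½ = ln2 / k = 0.693147 / 0.07311 = 9.481 h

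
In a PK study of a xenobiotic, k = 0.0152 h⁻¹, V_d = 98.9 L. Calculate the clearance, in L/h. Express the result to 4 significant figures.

CL = k × Vd = 0.0152 × 98.9 = 1.503 L/h

1.503 L/h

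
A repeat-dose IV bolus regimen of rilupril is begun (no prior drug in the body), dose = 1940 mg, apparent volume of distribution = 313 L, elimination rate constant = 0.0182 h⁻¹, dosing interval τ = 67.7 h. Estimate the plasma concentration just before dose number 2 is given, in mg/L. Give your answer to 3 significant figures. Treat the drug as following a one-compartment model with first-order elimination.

C₀ per dose = Dose / Vd = 1940 / 313 = 6.198 mg/L
Fraction remaining after one interval: r = e^(−kτ) = e^(−0.01820 × 67.7) = 0.2917
Before dose 2, 1 dose has been given (aged 1τ).
C_trough = C₀ × r = 6.198 × 0.2917 = 1.808 mg/L

1.81 mg/L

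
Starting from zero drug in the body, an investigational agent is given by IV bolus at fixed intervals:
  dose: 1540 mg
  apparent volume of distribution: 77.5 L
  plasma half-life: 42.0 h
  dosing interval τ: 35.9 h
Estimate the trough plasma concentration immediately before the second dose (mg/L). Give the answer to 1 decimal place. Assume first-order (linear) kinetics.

11.0 mg/L

C₀ per dose = Dose / Vd = 1540 / 77.5 = 19.87 mg/L
k = ln2 / t½ = 0.693147 / 42.0 = 0.01650 h⁻¹
Fraction remaining after one interval: r = e^(−kτ) = e^(−0.01650 × 35.9) = 0.5530
Before dose 2, 1 dose has been given (aged 1τ).
C_trough = C₀ × r = 19.87 × 0.5530 = 10.99 mg/L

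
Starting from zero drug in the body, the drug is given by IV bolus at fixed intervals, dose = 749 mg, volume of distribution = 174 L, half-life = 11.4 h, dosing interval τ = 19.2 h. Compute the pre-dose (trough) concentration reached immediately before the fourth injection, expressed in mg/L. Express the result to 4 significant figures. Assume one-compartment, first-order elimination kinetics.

1.886 mg/L

C₀ per dose = Dose / Vd = 749 / 174 = 4.305 mg/L
k = ln2 / t½ = 0.693147 / 11.4 = 0.06080 h⁻¹
Fraction remaining after one interval: r = e^(−kτ) = e^(−0.06080 × 19.2) = 0.3112
Before dose 4, 3 doses have been given (aged 1τ, 2τ, 3τ).
C_trough = C₀ × (r + r² + … + r^3) = C₀ × r(1−r^3)/(1−r)
        = 4.305 × 0.3112 × (1 − 0.03014) / (1 − 0.3112) = 1.886 mg/L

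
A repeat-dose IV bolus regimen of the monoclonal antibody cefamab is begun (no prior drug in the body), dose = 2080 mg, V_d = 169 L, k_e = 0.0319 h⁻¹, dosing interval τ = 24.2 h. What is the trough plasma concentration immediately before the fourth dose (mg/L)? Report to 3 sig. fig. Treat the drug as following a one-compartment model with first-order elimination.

9.53 mg/L

C₀ per dose = Dose / Vd = 2080 / 169 = 12.31 mg/L
Fraction remaining after one interval: r = e^(−kτ) = e^(−0.03190 × 24.2) = 0.4621
Before dose 4, 3 doses have been given (aged 1τ, 2τ, 3τ).
C_trough = C₀ × (r + r² + … + r^3) = C₀ × r(1−r^3)/(1−r)
        = 12.31 × 0.4621 × (1 − 0.09868) / (1 − 0.4621) = 9.532 mg/L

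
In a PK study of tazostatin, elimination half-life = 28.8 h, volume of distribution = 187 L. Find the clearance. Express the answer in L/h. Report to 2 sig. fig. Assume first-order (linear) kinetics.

4.5 L/h

k = ln2 / t½ = 0.693147 / 28.8 = 0.02407 h⁻¹
CL = k × Vd = 0.02407 × 187 = 4.501 L/h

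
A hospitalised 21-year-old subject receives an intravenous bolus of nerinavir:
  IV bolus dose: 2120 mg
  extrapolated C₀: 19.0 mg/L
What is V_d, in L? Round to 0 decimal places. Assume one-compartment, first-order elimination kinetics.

Vd = Dose / C₀ = 2120 / 19.0 = 111.6 L

112 L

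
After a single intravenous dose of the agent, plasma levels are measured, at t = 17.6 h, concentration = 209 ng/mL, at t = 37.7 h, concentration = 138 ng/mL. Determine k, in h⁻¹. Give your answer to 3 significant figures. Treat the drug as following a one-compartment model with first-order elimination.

k = ln(C₁/C₂) / (t₂ − t₁) = ln(209/138) / (37.7 − 17.6)
  = 0.4151 / 20.10 = 0.02065 h⁻¹

0.0207 h⁻¹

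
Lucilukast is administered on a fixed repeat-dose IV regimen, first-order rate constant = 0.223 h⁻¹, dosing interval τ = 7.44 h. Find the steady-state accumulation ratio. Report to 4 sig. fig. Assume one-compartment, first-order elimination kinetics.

1.235

e^(−kτ) = e^(−0.2230 × 7.44) = 0.1903
Accumulation ratio R = 1 / (1 − e^(−kτ)) = 1 / (1 − 0.1903) = 1.235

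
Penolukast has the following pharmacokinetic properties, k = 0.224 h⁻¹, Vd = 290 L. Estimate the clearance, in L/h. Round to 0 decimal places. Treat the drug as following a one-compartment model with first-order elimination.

65 L/h

CL = k × Vd = 0.224 × 290 = 64.96 L/h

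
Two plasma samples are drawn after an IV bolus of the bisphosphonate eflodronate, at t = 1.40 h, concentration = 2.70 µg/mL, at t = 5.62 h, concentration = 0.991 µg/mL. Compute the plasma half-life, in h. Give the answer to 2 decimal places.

k = ln(C₁/C₂) / (t₂ − t₁) = ln(2.70/0.991) / (5.62 − 1.40)
  = 1.002 / 4.220 = 0.2374 h⁻¹
t½ = ln2 / k = 0.693147 / 0.2374 = 2.920 h

2.92 h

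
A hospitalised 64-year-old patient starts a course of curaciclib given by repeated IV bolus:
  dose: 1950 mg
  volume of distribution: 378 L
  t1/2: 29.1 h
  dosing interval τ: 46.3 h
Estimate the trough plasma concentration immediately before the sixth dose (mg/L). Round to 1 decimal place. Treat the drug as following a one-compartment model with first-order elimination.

2.6 mg/L

C₀ per dose = Dose / Vd = 1950 / 378 = 5.159 mg/L
k = ln2 / t½ = 0.693147 / 29.1 = 0.02382 h⁻¹
Fraction remaining after one interval: r = e^(−kτ) = e^(−0.02382 × 46.3) = 0.3319
Before dose 6, 5 doses have been given (aged 1τ, 2τ, 3τ, 4τ, 5τ).
C_trough = C₀ × (r + r² + … + r^5) = C₀ × r(1−r^5)/(1−r)
        = 5.159 × 0.3319 × (1 − 0.004028) / (1 − 0.3319) = 2.553 mg/L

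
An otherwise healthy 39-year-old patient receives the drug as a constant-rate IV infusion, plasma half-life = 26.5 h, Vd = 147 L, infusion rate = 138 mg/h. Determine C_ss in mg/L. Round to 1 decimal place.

35.9 mg/L

k = ln2 / t½ = 0.693147 / 26.5 = 0.02616 h⁻¹
CL = k × Vd = 0.02616 × 147 = 3.846 L/h
At steady state Css = R₀ / CL = 138 / 3.846 = 35.88 mg/L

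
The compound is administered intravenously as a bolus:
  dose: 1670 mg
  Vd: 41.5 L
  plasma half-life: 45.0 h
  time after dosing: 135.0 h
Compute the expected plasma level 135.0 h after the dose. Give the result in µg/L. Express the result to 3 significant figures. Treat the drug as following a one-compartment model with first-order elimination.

C₀ = Dose / Vd = 1670 / 41.5 = 40.24 mg/L
k = ln2 / t½ = 0.693147 / 45.0 = 0.01540 h⁻¹
t / t½ = 135.0 / 45.0 = 3 half-lives
C = C₀ × (1/2)^3 = 40.24 × 0.1250 = 5.030 mg/L
Convert: 5.030 mg/L × 1000 = 5030 µg/L

5030 µg/L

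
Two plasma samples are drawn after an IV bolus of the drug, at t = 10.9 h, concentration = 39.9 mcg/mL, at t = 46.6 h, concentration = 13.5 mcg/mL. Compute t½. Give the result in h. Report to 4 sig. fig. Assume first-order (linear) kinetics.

k = ln(C₁/C₂) / (t₂ − t₁) = ln(39.9/13.5) / (46.6 − 10.9)
  = 1.084 / 35.70 = 0.03036 h⁻¹
t½ = ln2 / k = 0.693147 / 0.03036 = 22.83 h

22.83 h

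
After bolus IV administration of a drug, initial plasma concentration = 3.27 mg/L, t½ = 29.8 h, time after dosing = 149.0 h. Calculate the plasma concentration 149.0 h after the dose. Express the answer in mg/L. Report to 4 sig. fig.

k = ln2 / t½ = 0.693147 / 29.8 = 0.02326 h⁻¹
t / t½ = 149.0 / 29.8 = 5 half-lives
C = C₀ × (1/2)^5 = 3.270 × 0.03125 = 0.1022 mg/L

0.1022 mg/L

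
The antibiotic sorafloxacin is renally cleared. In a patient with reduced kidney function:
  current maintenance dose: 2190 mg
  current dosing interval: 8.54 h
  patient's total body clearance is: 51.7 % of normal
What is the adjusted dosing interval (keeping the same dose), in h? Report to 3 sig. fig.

16.5 h

To keep the same average steady-state level, dosing rate must scale with clearance.
CL ratio = 51.7 / 100 = 0.5170
New interval (same dose) = 8.54 / 0.5170 = 16.52 h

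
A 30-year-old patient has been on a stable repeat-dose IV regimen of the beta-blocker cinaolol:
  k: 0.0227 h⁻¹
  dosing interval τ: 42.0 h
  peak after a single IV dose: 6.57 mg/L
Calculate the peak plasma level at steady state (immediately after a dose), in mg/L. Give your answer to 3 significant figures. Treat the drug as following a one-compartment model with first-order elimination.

e^(−kτ) = e^(−0.02270 × 42.0) = 0.3854
Accumulation ratio R = 1 / (1 − e^(−kτ)) = 1 / (1 − 0.3854) = 1.627
Steady-state peak = C₀ × R = 6.57 × 1.627 = 10.69 mg/L

10.7 mg/L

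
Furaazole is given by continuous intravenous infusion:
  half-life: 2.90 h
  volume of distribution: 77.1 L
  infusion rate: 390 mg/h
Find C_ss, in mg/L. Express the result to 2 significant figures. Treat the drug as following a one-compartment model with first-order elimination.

k = ln2 / t½ = 0.693147 / 2.90 = 0.2390 h⁻¹
CL = k × Vd = 0.2390 × 77.1 = 18.43 L/h
At steady state Css = R₀ / CL = 390 / 18.43 = 21.16 mg/L

21 mg/L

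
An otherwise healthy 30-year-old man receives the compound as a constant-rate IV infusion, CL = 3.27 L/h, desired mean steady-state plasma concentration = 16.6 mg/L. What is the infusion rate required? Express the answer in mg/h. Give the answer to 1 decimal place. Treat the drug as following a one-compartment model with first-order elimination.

54.3 mg/h

At steady state, infusion rate R₀ = Css × CL = 16.6 × 3.270 = 54.28 mg/h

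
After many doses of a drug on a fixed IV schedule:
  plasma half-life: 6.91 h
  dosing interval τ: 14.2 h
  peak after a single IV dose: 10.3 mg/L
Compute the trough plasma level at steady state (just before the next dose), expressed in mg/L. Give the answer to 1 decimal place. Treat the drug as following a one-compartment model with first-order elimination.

k = ln2 / t½ = 0.693147 / 6.91 = 0.1003 h⁻¹
e^(−kτ) = e^(−0.1003 × 14.2) = 0.2407
Accumulation ratio R = 1 / (1 − e^(−kτ)) = 1 / (1 − 0.2407) = 1.317
Steady-state trough = C₀ × R × e^(−kτ) = 10.3 × 1.317 × 0.2407 = 3.265 mg/L

3.3 mg/L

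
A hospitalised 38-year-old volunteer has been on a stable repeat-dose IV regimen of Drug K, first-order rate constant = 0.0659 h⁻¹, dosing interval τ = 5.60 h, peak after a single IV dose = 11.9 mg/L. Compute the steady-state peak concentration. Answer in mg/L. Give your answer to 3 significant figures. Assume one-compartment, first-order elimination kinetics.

38.6 mg/L

e^(−kτ) = e^(−0.06590 × 5.60) = 0.6914
Accumulation ratio R = 1 / (1 − e^(−kτ)) = 1 / (1 − 0.6914) = 3.240
Steady-state peak = C₀ × R = 11.9 × 3.240 = 38.56 mg/L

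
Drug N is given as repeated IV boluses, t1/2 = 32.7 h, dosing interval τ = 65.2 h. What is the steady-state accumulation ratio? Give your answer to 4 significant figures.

1.335

k = ln2 / t½ = 0.693147 / 32.7 = 0.02120 h⁻¹
e^(−kτ) = e^(−0.02120 × 65.2) = 0.2510
Accumulation ratio R = 1 / (1 − e^(−kτ)) = 1 / (1 − 0.2510) = 1.335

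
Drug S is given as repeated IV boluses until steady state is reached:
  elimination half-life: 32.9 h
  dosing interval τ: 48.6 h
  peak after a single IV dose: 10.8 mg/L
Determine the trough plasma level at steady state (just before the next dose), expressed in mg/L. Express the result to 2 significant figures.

6.1 mg/L

k = ln2 / t½ = 0.693147 / 32.9 = 0.02107 h⁻¹
e^(−kτ) = e^(−0.02107 × 48.6) = 0.3592
Accumulation ratio R = 1 / (1 − e^(−kτ)) = 1 / (1 − 0.3592) = 1.561
Steady-state trough = C₀ × R × e^(−kτ) = 10.8 × 1.561 × 0.3592 = 6.056 mg/L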